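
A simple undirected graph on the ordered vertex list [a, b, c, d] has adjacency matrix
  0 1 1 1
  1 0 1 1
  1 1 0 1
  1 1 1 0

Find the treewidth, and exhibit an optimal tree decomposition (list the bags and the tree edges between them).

A single bag containing all 4 vertices is trivially a valid decomposition of width 3. Conversely, {a, b, c, d} is a clique of size 4, and the vertices of any clique must share a bag in every tree decomposition; so some bag has ≥ 4 vertices and tw(G) ≥ 3. Combining the bounds, tw(G) = 3.

Treewidth 3.
Bags: B1 = {a, b, c, d}
Tree: (single bag)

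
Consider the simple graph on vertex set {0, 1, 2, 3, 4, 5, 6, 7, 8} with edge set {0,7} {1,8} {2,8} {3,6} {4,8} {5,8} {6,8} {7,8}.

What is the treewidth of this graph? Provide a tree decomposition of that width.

Treewidth 1.
Bags: B1 = {2, 8}  B2 = {4, 8}  B3 = {5, 8}  B4 = {6, 8}  B5 = {1, 8}  B6 = {3, 6}  B7 = {7, 8}  B8 = {0, 7}
Tree: B1–B2, B2–B3, B2–B4, B3–B5, B4–B6, B5–B7, B7–B8

Each bag holds 2 vertices, so the decomposition has width 1, which upper-bounds the treewidth. Any graph with an edge has treewidth ≥ 1, and G has the edge 8–2. The upper and lower bounds meet at 1, so that is the treewidth.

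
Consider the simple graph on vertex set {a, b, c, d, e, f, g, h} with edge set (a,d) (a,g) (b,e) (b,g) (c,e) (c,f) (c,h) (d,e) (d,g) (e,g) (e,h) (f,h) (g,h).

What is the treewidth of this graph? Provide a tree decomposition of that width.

Each bag holds 3 vertices, so the decomposition has width 2, which upper-bounds the treewidth. On the other hand G contains the 3-clique {d, e, g}. A clique must lie in a single bag of any decomposition, so no decomposition can have width below 2. Hence tw(G) = 2 exactly.

Treewidth 2.
Bags: B1 = {e, g, h}  B2 = {d, e, g}  B3 = {c, e, h}  B4 = {c, f, h}  B5 = {a, d, g}  B6 = {b, e, g}
Tree: B1–B2, B1–B3, B3–B4, B2–B5, B1–B6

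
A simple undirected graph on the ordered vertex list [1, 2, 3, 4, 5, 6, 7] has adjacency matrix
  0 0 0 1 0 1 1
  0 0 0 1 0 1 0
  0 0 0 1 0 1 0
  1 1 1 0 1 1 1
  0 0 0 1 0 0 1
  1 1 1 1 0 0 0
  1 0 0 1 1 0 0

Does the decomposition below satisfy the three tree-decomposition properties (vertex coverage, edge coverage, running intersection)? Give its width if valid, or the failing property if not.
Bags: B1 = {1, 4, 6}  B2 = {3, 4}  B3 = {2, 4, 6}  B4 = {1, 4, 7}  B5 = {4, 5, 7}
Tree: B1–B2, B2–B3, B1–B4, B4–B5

A tree decomposition must satisfy three properties: every vertex lies in some bag; for every edge, both endpoints lie together in some bag; and for every vertex, the bags containing it form a connected subtree. Here edge (6,3) lies in no bag, so the decomposition is invalid.

No — edge (6,3) lies in no bag.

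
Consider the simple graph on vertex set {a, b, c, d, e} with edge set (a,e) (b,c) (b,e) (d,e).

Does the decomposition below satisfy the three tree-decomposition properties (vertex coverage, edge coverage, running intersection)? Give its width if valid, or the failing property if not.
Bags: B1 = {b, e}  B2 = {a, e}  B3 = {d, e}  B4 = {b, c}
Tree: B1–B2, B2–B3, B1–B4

Yes; width 1.

Checking the three conditions: (i) the bags cover all of {a, b, c, d, e}; (ii) for each edge, some bag contains both endpoints; (iii) the bags containing any fixed vertex form a subtree. All hold, so the decomposition is valid with width 2 − 1 = 1.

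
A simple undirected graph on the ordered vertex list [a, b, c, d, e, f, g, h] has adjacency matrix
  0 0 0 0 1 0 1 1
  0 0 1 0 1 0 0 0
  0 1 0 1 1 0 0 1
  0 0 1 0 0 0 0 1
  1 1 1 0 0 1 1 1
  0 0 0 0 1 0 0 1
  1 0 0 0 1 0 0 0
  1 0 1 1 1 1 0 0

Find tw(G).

A width-2 tree decomposition is:
Bags: B1 = {a, e, h}  B2 = {c, e, h}  B3 = {c, d, h}  B4 = {e, f, h}  B5 = {a, e, g}  B6 = {b, c, e}
Tree: B1–B2, B2–B3, B1–B4, B1–B5, B2–B6
The largest bag has 3 vertices, giving width 2; this decomposition certifies tw(G) ≤ 2. Conversely, {c, d, h} is a clique of size 3, and the vertices of any clique must share a bag in every tree decomposition; so some bag has ≥ 3 vertices and tw(G) ≥ 2. The upper and lower bounds meet at 2, so that is the treewidth.

2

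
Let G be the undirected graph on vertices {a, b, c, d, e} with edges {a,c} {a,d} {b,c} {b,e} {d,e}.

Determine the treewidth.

A width-2 tree decomposition is:
Bags: B1 = {a, d, e}  B2 = {a, c, e}  B3 = {b, c, e}
Tree: B1–B2, B2–B3
Each bag holds 3 vertices, so the decomposition has width 2, which upper-bounds the treewidth. Since e–d–a–c–b–e is a cycle in G, G is not acyclic. Forests are exactly the graphs of treewidth ≤ 1, so tw(G) ≥ 2. Combining the bounds, tw(G) = 2.

2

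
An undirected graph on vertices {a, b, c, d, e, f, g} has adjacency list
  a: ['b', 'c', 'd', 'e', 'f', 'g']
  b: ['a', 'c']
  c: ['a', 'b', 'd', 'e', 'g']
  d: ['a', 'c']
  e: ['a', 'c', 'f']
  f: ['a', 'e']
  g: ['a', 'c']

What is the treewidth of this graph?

A width-2 tree decomposition is:
Bags: B1 = {a, c, e}  B2 = {a, e, f}  B3 = {a, b, c}  B4 = {a, c, g}  B5 = {a, c, d}
Tree: B1–B2, B1–B3, B1–B4, B3–B5
Every bag has size at most 3, so the width is 3 − 1 = 2 and tw(G) ≤ 2. Conversely, {a, c, d} is a clique of size 3, and the vertices of any clique must share a bag in every tree decomposition; so some bag has ≥ 3 vertices and tw(G) ≥ 2. Combining the bounds, tw(G) = 2.

2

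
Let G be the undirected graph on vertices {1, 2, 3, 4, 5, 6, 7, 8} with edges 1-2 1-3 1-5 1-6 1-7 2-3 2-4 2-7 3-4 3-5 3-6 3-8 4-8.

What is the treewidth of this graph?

2

A width-2 tree decomposition is:
Bags: B1 = {1, 3, 6}  B2 = {1, 2, 3}  B3 = {2, 3, 4}  B4 = {1, 3, 5}  B5 = {3, 4, 8}  B6 = {1, 2, 7}
Tree: B1–B2, B2–B3, B2–B4, B3–B5, B2–B6
Each bag holds 3 vertices, so the decomposition has width 2, which upper-bounds the treewidth. For the lower bound, the 3 vertices {3, 4, 8} are pairwise adjacent, and any tree decomposition puts a clique entirely inside one bag — forcing width ≥ 2. Combining the bounds, tw(G) = 2.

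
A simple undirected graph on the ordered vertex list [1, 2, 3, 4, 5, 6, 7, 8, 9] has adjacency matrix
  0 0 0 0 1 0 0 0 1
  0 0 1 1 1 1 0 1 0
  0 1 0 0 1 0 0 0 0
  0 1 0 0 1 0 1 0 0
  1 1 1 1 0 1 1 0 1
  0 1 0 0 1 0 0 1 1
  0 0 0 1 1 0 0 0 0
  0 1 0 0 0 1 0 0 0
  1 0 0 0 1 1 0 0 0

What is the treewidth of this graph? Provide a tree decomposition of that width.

Each bag holds 3 vertices, so the decomposition has width 2, which upper-bounds the treewidth. On the other hand G contains the 3-clique {2, 6, 8}. A clique must lie in a single bag of any decomposition, so no decomposition can have width below 2. The upper and lower bounds meet at 2, so that is the treewidth.

Treewidth 2.
One optimal decomposition is:
Bags: B1 = {2, 4, 5}  B2 = {2, 5, 6}  B3 = {5, 6, 9}  B4 = {2, 3, 5}  B5 = {1, 5, 9}  B6 = {2, 6, 8}  B7 = {4, 5, 7}
Tree: B1–B2, B2–B3, B1–B4, B3–B5, B2–B6, B1–B7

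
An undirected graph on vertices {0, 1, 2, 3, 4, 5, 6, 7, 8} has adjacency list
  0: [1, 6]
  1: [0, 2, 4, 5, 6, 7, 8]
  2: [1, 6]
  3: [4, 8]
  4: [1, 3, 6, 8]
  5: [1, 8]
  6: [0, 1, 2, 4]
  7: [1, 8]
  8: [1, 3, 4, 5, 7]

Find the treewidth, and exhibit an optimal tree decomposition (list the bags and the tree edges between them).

Every bag has size at most 3, so the width is 3 − 1 = 2 and tw(G) ≤ 2. Conversely, {1, 4, 8} is a clique of size 3, and the vertices of any clique must share a bag in every tree decomposition; so some bag has ≥ 3 vertices and tw(G) ≥ 2. Therefore the treewidth is 2.

Treewidth 2.
One optimal decomposition is:
Bags: B1 = {1, 4, 6}  B2 = {1, 4, 8}  B3 = {1, 2, 6}  B4 = {1, 5, 8}  B5 = {0, 1, 6}  B6 = {3, 4, 8}  B7 = {1, 7, 8}
Tree: B1–B2, B1–B3, B2–B4, B3–B5, B2–B6, B4–B7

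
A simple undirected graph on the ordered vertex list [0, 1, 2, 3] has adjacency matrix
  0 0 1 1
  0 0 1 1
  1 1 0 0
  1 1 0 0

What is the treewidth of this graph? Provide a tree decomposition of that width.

The largest bag has 3 vertices, giving width 2; this decomposition certifies tw(G) ≤ 2. Since 3–1–2–0–3 is a cycle in G, G is not acyclic. Forests are exactly the graphs of treewidth ≤ 1, so tw(G) ≥ 2. The upper and lower bounds meet at 2, so that is the treewidth.

Treewidth 2.
Bags: B1 = {1, 2, 3}  B2 = {0, 2, 3}
Tree: B1–B2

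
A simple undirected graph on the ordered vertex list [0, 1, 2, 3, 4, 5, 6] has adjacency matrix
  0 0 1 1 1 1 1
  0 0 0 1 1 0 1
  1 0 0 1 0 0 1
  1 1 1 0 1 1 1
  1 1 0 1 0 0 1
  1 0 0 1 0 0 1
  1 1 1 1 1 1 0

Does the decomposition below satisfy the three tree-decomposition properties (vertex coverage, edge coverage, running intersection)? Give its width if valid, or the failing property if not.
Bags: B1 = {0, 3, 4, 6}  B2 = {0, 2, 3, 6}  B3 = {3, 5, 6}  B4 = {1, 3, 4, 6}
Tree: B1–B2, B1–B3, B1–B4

A tree decomposition must satisfy three properties: every vertex lies in some bag; for every edge, both endpoints lie together in some bag; and for every vertex, the bags containing it form a connected subtree. Here edge (0,5) lies in no bag, so the decomposition is invalid.

No — edge (0,5) lies in no bag.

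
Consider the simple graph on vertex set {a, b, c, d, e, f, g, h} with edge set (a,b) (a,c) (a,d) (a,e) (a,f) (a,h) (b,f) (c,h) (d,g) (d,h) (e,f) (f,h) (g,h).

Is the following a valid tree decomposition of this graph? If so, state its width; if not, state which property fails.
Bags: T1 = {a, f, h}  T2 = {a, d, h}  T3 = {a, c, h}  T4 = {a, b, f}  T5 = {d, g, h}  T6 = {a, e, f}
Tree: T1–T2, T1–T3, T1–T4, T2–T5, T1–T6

Yes; width 2.

Vertex coverage: the bags together contain {a, b, c, d, e, f, g, h}, the full vertex set. Edge coverage: each edge of G has both endpoints in at least one bag. Running intersection: for every vertex, the bags containing it form a connected subtree. All three properties hold, so this is a valid tree decomposition of width max|bag| − 1 = 2, and hence tw(G) ≤ 2.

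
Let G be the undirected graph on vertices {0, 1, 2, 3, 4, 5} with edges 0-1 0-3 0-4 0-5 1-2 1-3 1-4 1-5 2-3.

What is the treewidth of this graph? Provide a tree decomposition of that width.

Treewidth 2.
Bags: B1 = {0, 1, 5}  B2 = {0, 1, 3}  B3 = {1, 2, 3}  B4 = {0, 1, 4}
Tree: B1–B2, B2–B3, B1–B4

The largest bag has 3 vertices, giving width 2; this decomposition certifies tw(G) ≤ 2. For the lower bound, the 3 vertices {0, 1, 3} are pairwise adjacent, and any tree decomposition puts a clique entirely inside one bag — forcing width ≥ 2. Combining the bounds, tw(G) = 2.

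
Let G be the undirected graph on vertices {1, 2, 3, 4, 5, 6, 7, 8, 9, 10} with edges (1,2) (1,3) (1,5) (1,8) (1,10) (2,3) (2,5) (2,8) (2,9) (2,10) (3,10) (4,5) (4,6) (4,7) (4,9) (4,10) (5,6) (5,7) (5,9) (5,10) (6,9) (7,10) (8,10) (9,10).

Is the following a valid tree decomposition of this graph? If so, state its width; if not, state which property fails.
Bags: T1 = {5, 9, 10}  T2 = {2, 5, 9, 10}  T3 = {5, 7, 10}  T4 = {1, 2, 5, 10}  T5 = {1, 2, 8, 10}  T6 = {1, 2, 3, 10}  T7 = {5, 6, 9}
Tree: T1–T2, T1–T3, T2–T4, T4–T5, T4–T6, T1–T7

A tree decomposition must satisfy three properties: every vertex lies in some bag; for every edge, both endpoints lie together in some bag; and for every vertex, the bags containing it form a connected subtree. Here vertex 4 appears in no bag, so the decomposition is invalid.

No — vertex 4 appears in no bag.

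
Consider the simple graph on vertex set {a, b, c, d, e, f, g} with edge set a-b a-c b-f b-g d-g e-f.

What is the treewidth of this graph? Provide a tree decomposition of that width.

Every bag has size at most 2, so the width is 2 − 1 = 1 and tw(G) ≤ 1. Any graph with an edge has treewidth ≥ 1, and G has the edge f–b. Hence tw(G) = 1 exactly.

Treewidth 1.
Bags: B1 = {b, f}  B2 = {e, f}  B3 = {a, b}  B4 = {b, g}  B5 = {a, c}  B6 = {d, g}
Tree: B1–B2, B1–B3, B1–B4, B3–B5, B4–B6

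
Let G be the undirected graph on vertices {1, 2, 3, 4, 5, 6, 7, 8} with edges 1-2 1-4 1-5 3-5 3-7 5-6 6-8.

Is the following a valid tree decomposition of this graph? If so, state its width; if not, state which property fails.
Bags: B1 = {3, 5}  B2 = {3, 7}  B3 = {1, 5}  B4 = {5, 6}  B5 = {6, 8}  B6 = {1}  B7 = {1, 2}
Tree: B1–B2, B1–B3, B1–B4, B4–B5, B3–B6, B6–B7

A tree decomposition must satisfy three properties: every vertex lies in some bag; for every edge, both endpoints lie together in some bag; and for every vertex, the bags containing it form a connected subtree. Here vertex 4 appears in no bag, so the decomposition is invalid.

No — vertex 4 appears in no bag.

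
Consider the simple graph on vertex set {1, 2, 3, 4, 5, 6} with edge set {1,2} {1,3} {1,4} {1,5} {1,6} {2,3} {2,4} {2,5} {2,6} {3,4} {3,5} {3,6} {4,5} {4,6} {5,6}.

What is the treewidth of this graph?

5

A width-5 tree decomposition is:
Bags: B1 = {1, 2, 3, 4, 5, 6}
Tree: (single bag)
A single bag containing all 6 vertices is trivially a valid decomposition of width 5. Conversely, {1, 2, 3, 4, 5, 6} is a clique of size 6, and the vertices of any clique must share a bag in every tree decomposition; so some bag has ≥ 6 vertices and tw(G) ≥ 5. Therefore the treewidth is 5.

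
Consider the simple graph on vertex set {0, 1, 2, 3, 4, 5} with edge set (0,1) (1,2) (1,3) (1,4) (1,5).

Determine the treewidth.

A width-1 tree decomposition is:
Bags: B1 = {1, 5}  B2 = {1, 2}  B3 = {1, 4}  B4 = {0, 1}  B5 = {1, 3}
Tree: B1–B2, B2–B3, B3–B4, B3–B5
Each bag holds 2 vertices, so the decomposition has width 1, which upper-bounds the treewidth. Any graph with an edge has treewidth ≥ 1, and G has the edge 5–1. Therefore the treewidth is 1.

1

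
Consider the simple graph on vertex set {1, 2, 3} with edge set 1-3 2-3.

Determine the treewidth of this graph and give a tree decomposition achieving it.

Treewidth 1.
One optimal decomposition is:
Bags: B1 = {1, 3}  B2 = {2, 3}
Tree: B1–B2

The largest bag has 2 vertices, giving width 1; this decomposition certifies tw(G) ≤ 1. G has an edge, so its treewidth is at least 1. Combining the bounds, tw(G) = 1.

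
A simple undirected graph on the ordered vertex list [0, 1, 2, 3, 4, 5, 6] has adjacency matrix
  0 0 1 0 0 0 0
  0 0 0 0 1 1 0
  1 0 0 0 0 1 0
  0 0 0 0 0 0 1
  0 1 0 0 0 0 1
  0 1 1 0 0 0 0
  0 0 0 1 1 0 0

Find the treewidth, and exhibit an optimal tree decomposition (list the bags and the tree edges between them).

Treewidth 1.
Bags: B1 = {0, 2}  B2 = {2, 5}  B3 = {1, 5}  B4 = {1, 4}  B5 = {4, 6}  B6 = {3, 6}
Tree: B1–B2, B2–B3, B3–B4, B4–B5, B5–B6

Every bag has size at most 2, so the width is 2 − 1 = 1 and tw(G) ≤ 1. G has an edge, so its treewidth is at least 1. Therefore the treewidth is 1.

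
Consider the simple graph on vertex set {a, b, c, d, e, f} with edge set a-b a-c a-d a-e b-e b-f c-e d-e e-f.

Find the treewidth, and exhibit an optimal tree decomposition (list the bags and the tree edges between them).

Treewidth 2.
One optimal decomposition is:
Bags: B1 = {b, e, f}  B2 = {a, b, e}  B3 = {a, c, e}  B4 = {a, d, e}
Tree: B1–B2, B2–B3, B3–B4

Every bag has size at most 3, so the width is 3 − 1 = 2 and tw(G) ≤ 2. For the lower bound, the 3 vertices {a, d, e} are pairwise adjacent, and any tree decomposition puts a clique entirely inside one bag — forcing width ≥ 2. Hence tw(G) = 2 exactly.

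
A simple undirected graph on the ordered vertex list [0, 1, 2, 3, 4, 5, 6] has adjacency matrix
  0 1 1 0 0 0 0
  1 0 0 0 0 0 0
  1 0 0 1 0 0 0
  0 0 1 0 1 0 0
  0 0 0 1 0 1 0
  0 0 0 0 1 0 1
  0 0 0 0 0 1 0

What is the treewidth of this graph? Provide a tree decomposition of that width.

Treewidth 1.
One such decomposition:
Bags: B1 = {0, 1}  B2 = {0, 2}  B3 = {2, 3}  B4 = {3, 4}  B5 = {4, 5}  B6 = {5, 6}
Tree: B1–B2, B2–B3, B3–B4, B4–B5, B5–B6

Each bag holds 2 vertices, so the decomposition has width 1, which upper-bounds the treewidth. Any graph with an edge has treewidth ≥ 1, and G has the edge 1–0. The upper and lower bounds meet at 1, so that is the treewidth.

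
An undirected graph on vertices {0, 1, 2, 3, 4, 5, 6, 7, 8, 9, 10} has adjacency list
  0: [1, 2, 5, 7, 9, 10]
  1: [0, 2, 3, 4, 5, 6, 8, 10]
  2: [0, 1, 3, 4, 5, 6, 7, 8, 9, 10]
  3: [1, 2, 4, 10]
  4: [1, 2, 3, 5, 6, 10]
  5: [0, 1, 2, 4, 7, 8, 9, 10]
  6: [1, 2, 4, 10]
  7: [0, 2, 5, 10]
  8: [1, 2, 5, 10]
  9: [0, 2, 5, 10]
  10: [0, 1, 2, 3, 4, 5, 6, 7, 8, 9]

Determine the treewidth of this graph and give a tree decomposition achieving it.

Each bag holds 5 vertices, so the decomposition has width 4, which upper-bounds the treewidth. For the lower bound, the 5 vertices {0, 1, 2, 5, 10} are pairwise adjacent, and any tree decomposition puts a clique entirely inside one bag — forcing width ≥ 4. Therefore the treewidth is 4.

Treewidth 4.
Bags: B1 = {0, 1, 2, 5, 10}  B2 = {1, 2, 4, 5, 10}  B3 = {1, 2, 4, 6, 10}  B4 = {0, 2, 5, 9, 10}  B5 = {1, 2, 5, 8, 10}  B6 = {0, 2, 5, 7, 10}  B7 = {1, 2, 3, 4, 10}
Tree: B1–B2, B2–B3, B1–B4, B2–B5, B1–B6, B3–B7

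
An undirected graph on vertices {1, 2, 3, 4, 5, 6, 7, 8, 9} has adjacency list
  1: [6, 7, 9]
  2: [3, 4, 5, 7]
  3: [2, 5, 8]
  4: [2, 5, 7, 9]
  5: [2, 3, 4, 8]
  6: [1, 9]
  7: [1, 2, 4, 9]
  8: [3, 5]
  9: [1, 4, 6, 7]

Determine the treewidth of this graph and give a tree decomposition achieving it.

The largest bag has 3 vertices, giving width 2; this decomposition certifies tw(G) ≤ 2. On the other hand G contains the 3-clique {1, 6, 9}. A clique must lie in a single bag of any decomposition, so no decomposition can have width below 2. The upper and lower bounds meet at 2, so that is the treewidth.

Treewidth 2.
One optimal decomposition is:
Bags: B1 = {2, 4, 7}  B2 = {2, 4, 5}  B3 = {4, 7, 9}  B4 = {2, 3, 5}  B5 = {1, 7, 9}  B6 = {1, 6, 9}  B7 = {3, 5, 8}
Tree: B1–B2, B1–B3, B2–B4, B3–B5, B5–B6, B4–B7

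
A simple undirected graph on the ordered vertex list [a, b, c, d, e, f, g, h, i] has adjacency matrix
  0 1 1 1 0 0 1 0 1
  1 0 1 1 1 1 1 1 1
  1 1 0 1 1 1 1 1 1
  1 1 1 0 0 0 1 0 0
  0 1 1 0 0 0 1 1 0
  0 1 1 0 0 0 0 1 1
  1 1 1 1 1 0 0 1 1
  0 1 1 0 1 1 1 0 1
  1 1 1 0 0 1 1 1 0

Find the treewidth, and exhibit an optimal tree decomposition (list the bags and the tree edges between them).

Every bag has size at most 5, so the width is 5 − 1 = 4 and tw(G) ≤ 4. On the other hand G contains the 5-clique {a, b, c, d, g}. A clique must lie in a single bag of any decomposition, so no decomposition can have width below 4. Hence tw(G) = 4 exactly.

Treewidth 4.
Bags: B1 = {b, c, e, g, h}  B2 = {b, c, g, h, i}  B3 = {a, b, c, g, i}  B4 = {b, c, f, h, i}  B5 = {a, b, c, d, g}
Tree: B1–B2, B2–B3, B2–B4, B3–B5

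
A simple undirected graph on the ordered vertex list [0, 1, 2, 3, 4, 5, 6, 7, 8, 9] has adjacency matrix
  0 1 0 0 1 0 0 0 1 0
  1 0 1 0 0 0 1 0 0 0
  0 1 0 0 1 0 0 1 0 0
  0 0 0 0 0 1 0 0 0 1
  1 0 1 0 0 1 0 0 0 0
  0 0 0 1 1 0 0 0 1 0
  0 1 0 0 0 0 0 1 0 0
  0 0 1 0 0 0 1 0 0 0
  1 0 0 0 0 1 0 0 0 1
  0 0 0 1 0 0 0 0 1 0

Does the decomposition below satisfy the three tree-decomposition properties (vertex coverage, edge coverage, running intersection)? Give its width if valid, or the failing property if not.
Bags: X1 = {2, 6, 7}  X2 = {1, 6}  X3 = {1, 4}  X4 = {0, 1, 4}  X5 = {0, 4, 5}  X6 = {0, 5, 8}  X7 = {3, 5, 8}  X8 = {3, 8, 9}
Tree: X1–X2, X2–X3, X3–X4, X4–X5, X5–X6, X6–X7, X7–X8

A tree decomposition must satisfy three properties: every vertex lies in some bag; for every edge, both endpoints lie together in some bag; and for every vertex, the bags containing it form a connected subtree. Here edge (2,1) lies in no bag, so the decomposition is invalid.

No — edge (2,1) lies in no bag.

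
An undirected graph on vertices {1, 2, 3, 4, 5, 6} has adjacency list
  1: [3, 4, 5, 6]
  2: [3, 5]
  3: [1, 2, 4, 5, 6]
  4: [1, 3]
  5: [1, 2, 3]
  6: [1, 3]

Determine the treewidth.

2

A width-2 tree decomposition is:
Bags: B1 = {1, 3, 5}  B2 = {1, 3, 6}  B3 = {2, 3, 5}  B4 = {1, 3, 4}
Tree: B1–B2, B1–B3, B2–B4
Every bag has size at most 3, so the width is 3 − 1 = 2 and tw(G) ≤ 2. Conversely, {1, 3, 4} is a clique of size 3, and the vertices of any clique must share a bag in every tree decomposition; so some bag has ≥ 3 vertices and tw(G) ≥ 2. Hence tw(G) = 2 exactly.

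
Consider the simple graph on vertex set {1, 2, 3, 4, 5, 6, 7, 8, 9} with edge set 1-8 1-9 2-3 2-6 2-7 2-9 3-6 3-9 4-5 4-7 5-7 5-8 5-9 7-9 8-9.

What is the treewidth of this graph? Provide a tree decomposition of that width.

The largest bag has 3 vertices, giving width 2; this decomposition certifies tw(G) ≤ 2. For the lower bound, the 3 vertices {1, 8, 9} are pairwise adjacent, and any tree decomposition puts a clique entirely inside one bag — forcing width ≥ 2. Combining the bounds, tw(G) = 2.

Treewidth 2.
One such decomposition:
Bags: B1 = {5, 8, 9}  B2 = {5, 7, 9}  B3 = {2, 7, 9}  B4 = {4, 5, 7}  B5 = {2, 3, 9}  B6 = {1, 8, 9}  B7 = {2, 3, 6}
Tree: B1–B2, B2–B3, B2–B4, B3–B5, B1–B6, B5–B7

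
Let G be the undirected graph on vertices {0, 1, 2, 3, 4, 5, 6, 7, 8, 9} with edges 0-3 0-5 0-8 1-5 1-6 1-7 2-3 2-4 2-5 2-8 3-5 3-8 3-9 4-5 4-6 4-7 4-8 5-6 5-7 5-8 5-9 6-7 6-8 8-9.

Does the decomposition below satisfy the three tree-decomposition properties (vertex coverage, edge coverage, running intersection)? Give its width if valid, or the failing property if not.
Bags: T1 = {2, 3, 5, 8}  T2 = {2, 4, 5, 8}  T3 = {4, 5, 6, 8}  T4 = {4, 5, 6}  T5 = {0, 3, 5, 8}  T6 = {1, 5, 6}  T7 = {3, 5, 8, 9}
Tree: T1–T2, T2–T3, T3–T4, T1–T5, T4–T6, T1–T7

A tree decomposition must satisfy three properties: every vertex lies in some bag; for every edge, both endpoints lie together in some bag; and for every vertex, the bags containing it form a connected subtree. Here vertex 7 appears in no bag, so the decomposition is invalid.

No — vertex 7 appears in no bag.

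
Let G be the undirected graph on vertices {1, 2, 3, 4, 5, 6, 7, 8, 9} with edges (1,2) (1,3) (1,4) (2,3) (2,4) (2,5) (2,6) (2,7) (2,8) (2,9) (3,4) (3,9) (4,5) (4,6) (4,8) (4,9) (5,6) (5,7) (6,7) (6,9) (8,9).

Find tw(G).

3

A width-3 tree decomposition is:
Bags: B1 = {2, 4, 6, 9}  B2 = {2, 3, 4, 9}  B3 = {2, 4, 5, 6}  B4 = {1, 2, 3, 4}  B5 = {2, 4, 8, 9}  B6 = {2, 5, 6, 7}
Tree: B1–B2, B1–B3, B2–B4, B1–B5, B3–B6
The largest bag has 4 vertices, giving width 3; this decomposition certifies tw(G) ≤ 3. On the other hand G contains the 4-clique {1, 2, 3, 4}. A clique must lie in a single bag of any decomposition, so no decomposition can have width below 3. Combining the bounds, tw(G) = 3.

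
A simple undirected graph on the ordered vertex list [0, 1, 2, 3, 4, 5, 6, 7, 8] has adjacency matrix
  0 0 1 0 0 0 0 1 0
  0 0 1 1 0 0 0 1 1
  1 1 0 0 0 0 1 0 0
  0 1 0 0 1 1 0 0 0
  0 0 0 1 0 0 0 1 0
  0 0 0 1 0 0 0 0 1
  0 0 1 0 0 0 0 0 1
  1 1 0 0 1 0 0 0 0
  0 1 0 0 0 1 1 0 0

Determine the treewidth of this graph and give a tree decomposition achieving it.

Each bag holds 4 vertices, so the decomposition has width 3, which upper-bounds the treewidth. For the lower bound: the 4 vertex sets {5,6,8}, {3}, {1}, {0,2,4,7} are disjoint, each induces a connected subgraph, and every pair is joined by at least one edge of G. Contracting each set to a single vertex therefore yields K_{4} as a minor, and since treewidth is minor-monotone, tw(G) ≥ tw(K_{4}) = 3. Combining the bounds, tw(G) = 3.

Treewidth 3.
One such decomposition:
Bags: B1 = {3, 5, 6, 8}  B2 = {1, 3, 6, 8}  B3 = {1, 2, 3, 6}  B4 = {1, 2, 3, 4}  B5 = {1, 2, 4, 7}  B6 = {0, 2, 4, 7}
Tree: B1–B2, B2–B3, B3–B4, B4–B5, B5–B6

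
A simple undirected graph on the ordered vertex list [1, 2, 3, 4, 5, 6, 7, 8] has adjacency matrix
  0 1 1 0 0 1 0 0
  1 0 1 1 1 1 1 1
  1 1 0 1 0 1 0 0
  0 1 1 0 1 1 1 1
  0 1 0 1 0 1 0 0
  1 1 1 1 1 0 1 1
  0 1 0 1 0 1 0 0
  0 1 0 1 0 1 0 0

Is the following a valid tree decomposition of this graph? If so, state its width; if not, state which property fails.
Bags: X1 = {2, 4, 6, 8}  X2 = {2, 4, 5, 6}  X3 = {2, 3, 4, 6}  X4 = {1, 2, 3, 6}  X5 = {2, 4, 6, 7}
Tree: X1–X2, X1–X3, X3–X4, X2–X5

Every vertex of G appears in some bag (union = {1, 2, 3, 4, 5, 6, 7, 8}); every edge is covered by a bag; and for each vertex v the set of bags containing v is connected in the bag tree. The decomposition is therefore valid. The largest bag has 4 vertices, so the width is 3.

Yes; width 3.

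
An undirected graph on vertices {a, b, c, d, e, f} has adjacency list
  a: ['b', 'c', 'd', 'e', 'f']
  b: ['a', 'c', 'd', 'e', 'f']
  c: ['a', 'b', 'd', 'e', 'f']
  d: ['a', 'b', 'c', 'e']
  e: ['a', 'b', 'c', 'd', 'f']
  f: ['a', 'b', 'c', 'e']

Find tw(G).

4

A width-4 tree decomposition is:
Bags: B1 = {a, b, c, e, f}  B2 = {a, b, c, d, e}
Tree: B1–B2
Every bag has size at most 5, so the width is 5 − 1 = 4 and tw(G) ≤ 4. Conversely, {a, b, c, d, e} is a clique of size 5, and the vertices of any clique must share a bag in every tree decomposition; so some bag has ≥ 5 vertices and tw(G) ≥ 4. Combining the bounds, tw(G) = 4.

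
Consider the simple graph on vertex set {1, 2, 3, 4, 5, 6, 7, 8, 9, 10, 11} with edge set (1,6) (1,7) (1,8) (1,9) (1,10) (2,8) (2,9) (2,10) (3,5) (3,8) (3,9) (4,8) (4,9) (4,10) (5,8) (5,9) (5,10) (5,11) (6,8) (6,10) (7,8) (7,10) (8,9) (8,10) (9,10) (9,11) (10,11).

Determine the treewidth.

3

A width-3 tree decomposition is:
Bags: B1 = {5, 8, 9, 10}  B2 = {1, 8, 9, 10}  B3 = {4, 8, 9, 10}  B4 = {5, 9, 10, 11}  B5 = {1, 7, 8, 10}  B6 = {2, 8, 9, 10}  B7 = {1, 6, 8, 10}  B8 = {3, 5, 8, 9}
Tree: B1–B2, B1–B3, B1–B4, B2–B5, B1–B6, B5–B7, B1–B8
Each bag holds 4 vertices, so the decomposition has width 3, which upper-bounds the treewidth. For the lower bound, the 4 vertices {1, 8, 9, 10} are pairwise adjacent, and any tree decomposition puts a clique entirely inside one bag — forcing width ≥ 3. Therefore the treewidth is 3.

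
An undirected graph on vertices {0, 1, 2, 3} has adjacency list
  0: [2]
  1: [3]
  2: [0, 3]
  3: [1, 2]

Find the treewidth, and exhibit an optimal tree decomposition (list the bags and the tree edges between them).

Treewidth 1.
One such decomposition:
Bags: B1 = {0, 2}  B2 = {2, 3}  B3 = {1, 3}
Tree: B1–B2, B2–B3

Each bag holds 2 vertices, so the decomposition has width 1, which upper-bounds the treewidth. G has an edge, so its treewidth is at least 1. The upper and lower bounds meet at 1, so that is the treewidth.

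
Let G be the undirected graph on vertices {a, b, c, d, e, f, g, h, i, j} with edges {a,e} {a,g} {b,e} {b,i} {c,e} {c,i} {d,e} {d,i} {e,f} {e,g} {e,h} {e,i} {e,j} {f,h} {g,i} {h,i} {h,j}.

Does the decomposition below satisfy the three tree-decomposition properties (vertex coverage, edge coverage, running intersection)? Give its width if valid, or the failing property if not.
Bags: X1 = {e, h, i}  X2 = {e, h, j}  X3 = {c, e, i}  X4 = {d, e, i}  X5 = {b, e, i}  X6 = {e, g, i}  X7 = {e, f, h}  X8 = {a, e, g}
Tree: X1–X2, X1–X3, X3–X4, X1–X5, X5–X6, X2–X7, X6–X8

Yes; width 2.

Checking the three conditions: (i) the bags cover all of {a, b, c, d, e, f, g, h, i, j}; (ii) for each edge, some bag contains both endpoints; (iii) the bags containing any fixed vertex form a subtree. All hold, so the decomposition is valid with width 3 − 1 = 2.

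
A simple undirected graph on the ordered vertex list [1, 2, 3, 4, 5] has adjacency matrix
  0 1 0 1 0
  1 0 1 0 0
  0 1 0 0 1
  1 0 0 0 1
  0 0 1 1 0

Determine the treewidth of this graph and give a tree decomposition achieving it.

Treewidth 2.
One optimal decomposition is:
Bags: B1 = {1, 2, 4}  B2 = {2, 4, 5}  B3 = {2, 3, 5}
Tree: B1–B2, B2–B3

The largest bag has 3 vertices, giving width 2; this decomposition certifies tw(G) ≤ 2. For the lower bound, G contains the cycle 2–1–4–5–3–2, so G is not a forest; only forests have treewidth ≤ 1, hence tw(G) ≥ 2. Therefore the treewidth is 2.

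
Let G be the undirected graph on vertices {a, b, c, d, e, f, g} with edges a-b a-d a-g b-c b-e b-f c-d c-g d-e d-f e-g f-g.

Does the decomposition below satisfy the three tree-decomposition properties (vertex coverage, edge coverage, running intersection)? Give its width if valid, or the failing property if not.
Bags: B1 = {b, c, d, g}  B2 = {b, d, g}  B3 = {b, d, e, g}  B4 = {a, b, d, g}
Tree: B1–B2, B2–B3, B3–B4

No — vertex f appears in no bag.

A tree decomposition must satisfy three properties: every vertex lies in some bag; for every edge, both endpoints lie together in some bag; and for every vertex, the bags containing it form a connected subtree. Here vertex f appears in no bag, so the decomposition is invalid.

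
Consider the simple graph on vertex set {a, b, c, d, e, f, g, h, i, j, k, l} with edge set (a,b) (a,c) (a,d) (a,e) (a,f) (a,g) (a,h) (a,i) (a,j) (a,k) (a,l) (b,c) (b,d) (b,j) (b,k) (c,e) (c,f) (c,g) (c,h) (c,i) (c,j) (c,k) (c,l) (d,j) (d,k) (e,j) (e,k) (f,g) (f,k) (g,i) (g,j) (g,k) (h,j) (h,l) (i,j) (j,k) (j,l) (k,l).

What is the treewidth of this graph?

4

A width-4 tree decomposition is:
Bags: B1 = {a, c, g, j, k}  B2 = {a, c, j, k, l}  B3 = {a, b, c, j, k}  B4 = {a, c, f, g, k}  B5 = {a, c, g, i, j}  B6 = {a, b, d, j, k}  B7 = {a, c, e, j, k}  B8 = {a, c, h, j, l}
Tree: B1–B2, B1–B3, B1–B4, B1–B5, B3–B6, B3–B7, B2–B8
Every bag has size at most 5, so the width is 5 − 1 = 4 and tw(G) ≤ 4. Conversely, {a, b, d, j, k} is a clique of size 5, and the vertices of any clique must share a bag in every tree decomposition; so some bag has ≥ 5 vertices and tw(G) ≥ 4. Combining the bounds, tw(G) = 4.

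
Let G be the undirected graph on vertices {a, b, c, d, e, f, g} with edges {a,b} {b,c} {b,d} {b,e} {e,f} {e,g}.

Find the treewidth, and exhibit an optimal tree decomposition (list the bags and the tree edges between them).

Every bag has size at most 2, so the width is 2 − 1 = 1 and tw(G) ≤ 1. G has an edge, so its treewidth is at least 1. Hence tw(G) = 1 exactly.

Treewidth 1.
One such decomposition:
Bags: B1 = {a, b}  B2 = {b, e}  B3 = {e, f}  B4 = {e, g}  B5 = {b, c}  B6 = {b, d}
Tree: B1–B2, B2–B3, B3–B4, B2–B5, B5–B6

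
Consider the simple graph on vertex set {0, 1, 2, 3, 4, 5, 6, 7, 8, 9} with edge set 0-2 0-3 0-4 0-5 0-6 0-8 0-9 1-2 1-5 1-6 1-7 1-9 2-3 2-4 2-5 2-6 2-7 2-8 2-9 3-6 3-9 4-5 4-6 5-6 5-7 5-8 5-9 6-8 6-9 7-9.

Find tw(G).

4

A width-4 tree decomposition is:
Bags: B1 = {1, 2, 5, 6, 9}  B2 = {1, 2, 5, 7, 9}  B3 = {0, 2, 5, 6, 9}  B4 = {0, 2, 4, 5, 6}  B5 = {0, 2, 3, 6, 9}  B6 = {0, 2, 5, 6, 8}
Tree: B1–B2, B1–B3, B3–B4, B3–B5, B3–B6
Each bag holds 5 vertices, so the decomposition has width 4, which upper-bounds the treewidth. For the lower bound, the 5 vertices {0, 2, 3, 6, 9} are pairwise adjacent, and any tree decomposition puts a clique entirely inside one bag — forcing width ≥ 4. The upper and lower bounds meet at 4, so that is the treewidth.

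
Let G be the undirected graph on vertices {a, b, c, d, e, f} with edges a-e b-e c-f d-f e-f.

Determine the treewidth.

1

A width-1 tree decomposition is:
Bags: B1 = {d, f}  B2 = {e, f}  B3 = {b, e}  B4 = {a, e}  B5 = {c, f}
Tree: B1–B2, B2–B3, B3–B4, B1–B5
Every bag has size at most 2, so the width is 2 − 1 = 1 and tw(G) ≤ 1. Any graph with an edge has treewidth ≥ 1, and G has the edge d–f. The upper and lower bounds meet at 1, so that is the treewidth.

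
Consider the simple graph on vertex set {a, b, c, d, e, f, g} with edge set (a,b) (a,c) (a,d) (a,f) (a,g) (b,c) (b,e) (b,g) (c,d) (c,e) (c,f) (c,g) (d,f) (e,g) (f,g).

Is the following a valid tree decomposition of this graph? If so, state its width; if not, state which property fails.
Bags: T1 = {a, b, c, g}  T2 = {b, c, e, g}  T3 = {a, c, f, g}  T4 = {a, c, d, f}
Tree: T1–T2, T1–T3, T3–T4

Yes; width 3.

Checking the three conditions: (i) the bags cover all of {a, b, c, d, e, f, g}; (ii) for each edge, some bag contains both endpoints; (iii) the bags containing any fixed vertex form a subtree. All hold, so the decomposition is valid with width 4 − 1 = 3.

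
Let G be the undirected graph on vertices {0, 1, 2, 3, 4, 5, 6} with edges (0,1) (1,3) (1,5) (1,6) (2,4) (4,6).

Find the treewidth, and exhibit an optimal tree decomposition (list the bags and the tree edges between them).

Every bag has size at most 2, so the width is 2 − 1 = 1 and tw(G) ≤ 1. Any graph with an edge has treewidth ≥ 1, and G has the edge 0–1. Therefore the treewidth is 1.

Treewidth 1.
One optimal decomposition is:
Bags: B1 = {0, 1}  B2 = {1, 5}  B3 = {1, 6}  B4 = {4, 6}  B5 = {1, 3}  B6 = {2, 4}
Tree: B1–B2, B1–B3, B3–B4, B2–B5, B4–B6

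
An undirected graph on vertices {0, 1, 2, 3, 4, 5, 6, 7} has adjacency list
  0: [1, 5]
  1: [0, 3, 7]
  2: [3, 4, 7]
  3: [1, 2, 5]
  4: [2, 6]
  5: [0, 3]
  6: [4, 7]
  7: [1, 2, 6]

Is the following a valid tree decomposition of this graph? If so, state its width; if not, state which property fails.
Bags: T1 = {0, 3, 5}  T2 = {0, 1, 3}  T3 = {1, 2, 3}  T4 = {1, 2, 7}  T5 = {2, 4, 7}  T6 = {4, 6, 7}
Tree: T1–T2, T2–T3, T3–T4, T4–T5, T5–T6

Yes; width 2.

Checking the three conditions: (i) the bags cover all of {0, 1, 2, 3, 4, 5, 6, 7}; (ii) for each edge, some bag contains both endpoints; (iii) the bags containing any fixed vertex form a subtree. All hold, so the decomposition is valid with width 3 − 1 = 2.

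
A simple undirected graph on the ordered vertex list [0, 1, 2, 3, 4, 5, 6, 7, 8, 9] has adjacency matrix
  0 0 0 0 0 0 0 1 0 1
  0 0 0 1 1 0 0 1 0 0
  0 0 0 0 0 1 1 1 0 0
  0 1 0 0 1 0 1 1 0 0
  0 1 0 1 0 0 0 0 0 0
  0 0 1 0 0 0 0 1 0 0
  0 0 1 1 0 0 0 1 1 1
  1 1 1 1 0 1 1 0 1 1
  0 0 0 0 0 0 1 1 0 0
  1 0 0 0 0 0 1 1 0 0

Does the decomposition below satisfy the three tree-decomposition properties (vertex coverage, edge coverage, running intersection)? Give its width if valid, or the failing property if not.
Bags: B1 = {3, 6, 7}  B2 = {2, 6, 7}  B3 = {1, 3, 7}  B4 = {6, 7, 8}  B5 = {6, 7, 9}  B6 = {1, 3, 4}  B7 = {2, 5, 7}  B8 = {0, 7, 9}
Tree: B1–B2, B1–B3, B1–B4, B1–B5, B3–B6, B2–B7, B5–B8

Yes; width 2.

Every vertex of G appears in some bag (union = {0, 1, 2, 3, 4, 5, 6, 7, 8, 9}); every edge is covered by a bag; and for each vertex v the set of bags containing v is connected in the bag tree. The decomposition is therefore valid. The largest bag has 3 vertices, so the width is 2.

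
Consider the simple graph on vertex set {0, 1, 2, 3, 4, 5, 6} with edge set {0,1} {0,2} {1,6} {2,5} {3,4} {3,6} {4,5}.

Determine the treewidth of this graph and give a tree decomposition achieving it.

Treewidth 2.
One optimal decomposition is:
Bags: B1 = {3, 4, 6}  B2 = {4, 5, 6}  B3 = {2, 5, 6}  B4 = {0, 2, 6}  B5 = {0, 1, 6}
Tree: B1–B2, B2–B3, B3–B4, B4–B5

Every bag has size at most 3, so the width is 3 − 1 = 2 and tw(G) ≤ 2. The edges 6–3–4–5–2–0–1–6 form a cycle, so G is not a tree and its treewidth is at least 2. The upper and lower bounds meet at 2, so that is the treewidth.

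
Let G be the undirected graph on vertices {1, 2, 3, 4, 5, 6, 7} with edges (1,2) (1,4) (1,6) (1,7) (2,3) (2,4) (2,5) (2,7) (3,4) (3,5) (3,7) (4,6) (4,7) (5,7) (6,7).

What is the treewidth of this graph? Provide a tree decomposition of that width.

Every bag has size at most 4, so the width is 4 − 1 = 3 and tw(G) ≤ 3. Conversely, {1, 2, 4, 7} is a clique of size 4, and the vertices of any clique must share a bag in every tree decomposition; so some bag has ≥ 4 vertices and tw(G) ≥ 3. Combining the bounds, tw(G) = 3.

Treewidth 3.
One such decomposition:
Bags: B1 = {2, 3, 4, 7}  B2 = {1, 2, 4, 7}  B3 = {2, 3, 5, 7}  B4 = {1, 4, 6, 7}
Tree: B1–B2, B1–B3, B2–B4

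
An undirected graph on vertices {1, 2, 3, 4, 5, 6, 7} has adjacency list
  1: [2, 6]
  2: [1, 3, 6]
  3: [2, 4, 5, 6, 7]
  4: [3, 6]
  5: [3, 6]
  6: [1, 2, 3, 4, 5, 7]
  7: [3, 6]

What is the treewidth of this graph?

A width-2 tree decomposition is:
Bags: B1 = {3, 5, 6}  B2 = {3, 6, 7}  B3 = {3, 4, 6}  B4 = {2, 3, 6}  B5 = {1, 2, 6}
Tree: B1–B2, B2–B3, B1–B4, B4–B5
The largest bag has 3 vertices, giving width 2; this decomposition certifies tw(G) ≤ 2. For the lower bound, the 3 vertices {1, 2, 6} are pairwise adjacent, and any tree decomposition puts a clique entirely inside one bag — forcing width ≥ 2. Combining the bounds, tw(G) = 2.

2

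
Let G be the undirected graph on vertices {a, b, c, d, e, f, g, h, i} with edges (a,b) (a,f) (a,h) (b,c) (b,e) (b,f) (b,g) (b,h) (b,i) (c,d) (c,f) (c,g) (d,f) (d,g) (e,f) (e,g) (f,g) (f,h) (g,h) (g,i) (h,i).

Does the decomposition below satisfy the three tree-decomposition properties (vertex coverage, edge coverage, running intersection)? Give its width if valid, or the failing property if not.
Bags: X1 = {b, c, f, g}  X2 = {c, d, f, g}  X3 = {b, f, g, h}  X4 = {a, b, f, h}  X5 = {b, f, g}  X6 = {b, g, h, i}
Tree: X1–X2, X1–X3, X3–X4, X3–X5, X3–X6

No — vertex e appears in no bag.

A tree decomposition must satisfy three properties: every vertex lies in some bag; for every edge, both endpoints lie together in some bag; and for every vertex, the bags containing it form a connected subtree. Here vertex e appears in no bag, so the decomposition is invalid.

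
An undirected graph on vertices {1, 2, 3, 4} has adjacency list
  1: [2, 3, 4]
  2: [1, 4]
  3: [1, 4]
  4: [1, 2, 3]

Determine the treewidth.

A width-2 tree decomposition is:
Bags: B1 = {1, 2, 4}  B2 = {1, 3, 4}
Tree: B1–B2
Each bag holds 3 vertices, so the decomposition has width 2, which upper-bounds the treewidth. For the lower bound, the 3 vertices {1, 2, 4} are pairwise adjacent, and any tree decomposition puts a clique entirely inside one bag — forcing width ≥ 2. The upper and lower bounds meet at 2, so that is the treewidth.

2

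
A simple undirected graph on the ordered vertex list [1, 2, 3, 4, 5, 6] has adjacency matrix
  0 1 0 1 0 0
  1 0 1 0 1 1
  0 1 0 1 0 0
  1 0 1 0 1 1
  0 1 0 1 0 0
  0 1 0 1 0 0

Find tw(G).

A width-2 tree decomposition is:
Bags: B1 = {1, 2, 4}  B2 = {2, 4, 6}  B3 = {2, 3, 4}  B4 = {2, 4, 5}
Tree: B1–B2, B2–B3, B3–B4
Every bag has size at most 3, so the width is 3 − 1 = 2 and tw(G) ≤ 2. For the lower bound, G contains the cycle 1–2–6–4–1, so G is not a forest; only forests have treewidth ≤ 1, hence tw(G) ≥ 2. Hence tw(G) = 2 exactly.

2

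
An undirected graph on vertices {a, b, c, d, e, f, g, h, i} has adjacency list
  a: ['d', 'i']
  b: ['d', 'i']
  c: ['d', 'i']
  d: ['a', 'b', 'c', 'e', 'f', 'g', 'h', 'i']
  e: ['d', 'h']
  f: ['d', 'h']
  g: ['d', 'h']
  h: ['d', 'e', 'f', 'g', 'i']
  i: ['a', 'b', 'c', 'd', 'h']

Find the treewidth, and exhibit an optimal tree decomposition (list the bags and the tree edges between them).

Treewidth 2.
One optimal decomposition is:
Bags: B1 = {d, f, h}  B2 = {d, g, h}  B3 = {d, e, h}  B4 = {d, h, i}  B5 = {a, d, i}  B6 = {c, d, i}  B7 = {b, d, i}
Tree: B1–B2, B1–B3, B3–B4, B4–B5, B5–B6, B5–B7

The largest bag has 3 vertices, giving width 2; this decomposition certifies tw(G) ≤ 2. For the lower bound, the 3 vertices {d, g, h} are pairwise adjacent, and any tree decomposition puts a clique entirely inside one bag — forcing width ≥ 2. The upper and lower bounds meet at 2, so that is the treewidth.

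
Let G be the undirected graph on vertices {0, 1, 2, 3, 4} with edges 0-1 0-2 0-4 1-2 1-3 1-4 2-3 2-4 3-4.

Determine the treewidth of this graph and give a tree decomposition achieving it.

The largest bag has 4 vertices, giving width 3; this decomposition certifies tw(G) ≤ 3. Conversely, {0, 1, 2, 4} is a clique of size 4, and the vertices of any clique must share a bag in every tree decomposition; so some bag has ≥ 4 vertices and tw(G) ≥ 3. Therefore the treewidth is 3.

Treewidth 3.
Bags: B1 = {0, 1, 2, 4}  B2 = {1, 2, 3, 4}
Tree: B1–B2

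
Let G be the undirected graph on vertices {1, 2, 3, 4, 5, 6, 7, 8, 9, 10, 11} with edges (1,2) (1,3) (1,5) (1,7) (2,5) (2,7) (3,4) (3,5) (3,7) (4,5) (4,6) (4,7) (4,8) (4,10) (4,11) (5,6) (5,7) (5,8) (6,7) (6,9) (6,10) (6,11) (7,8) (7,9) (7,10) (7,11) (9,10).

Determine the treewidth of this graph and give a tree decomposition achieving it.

Each bag holds 4 vertices, so the decomposition has width 3, which upper-bounds the treewidth. On the other hand G contains the 4-clique {1, 2, 5, 7}. A clique must lie in a single bag of any decomposition, so no decomposition can have width below 3. Therefore the treewidth is 3.

Treewidth 3.
One optimal decomposition is:
Bags: B1 = {4, 5, 6, 7}  B2 = {3, 4, 5, 7}  B3 = {4, 5, 7, 8}  B4 = {1, 3, 5, 7}  B5 = {1, 2, 5, 7}  B6 = {4, 6, 7, 10}  B7 = {4, 6, 7, 11}  B8 = {6, 7, 9, 10}
Tree: B1–B2, B1–B3, B2–B4, B4–B5, B1–B6, B6–B7, B6–B8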